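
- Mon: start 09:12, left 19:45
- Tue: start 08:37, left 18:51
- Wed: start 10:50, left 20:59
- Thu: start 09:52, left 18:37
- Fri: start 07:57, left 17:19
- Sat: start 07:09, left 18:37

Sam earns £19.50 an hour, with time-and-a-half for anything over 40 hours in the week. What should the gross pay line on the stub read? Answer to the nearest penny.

£1380.11

Mon: 09:12–19:45 = 10 h 33 min
Tue: 08:37–18:51 = 10 h 14 min
Wed: 10:50–20:59 = 10 h 9 min
Thu: 09:52–18:37 = 8 h 45 min
Fri: 07:57–17:19 = 9 h 22 min
Sat: 07:09–18:37 = 11 h 28 min
Total worked: 60 h 31 min = 3631 min.
Regular 40 h 0 min = 2400 min at £19.50/h; overtime 20 h 31 min = 1231 min at £29.25/h.
Pay = (2400 × £19.50 + 1231 × £29.25) ÷ 60 = £1380.11.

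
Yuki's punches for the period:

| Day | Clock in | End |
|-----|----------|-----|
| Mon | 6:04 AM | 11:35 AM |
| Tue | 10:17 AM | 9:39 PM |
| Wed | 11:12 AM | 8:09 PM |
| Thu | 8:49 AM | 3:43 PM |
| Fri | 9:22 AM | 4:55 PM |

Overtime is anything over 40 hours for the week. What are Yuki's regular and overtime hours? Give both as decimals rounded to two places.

Regular 40.00 hours, overtime 0.28 hours

Mon: 6:04 AM–11:35 AM = 5 h 31 min
Tue: 10:17 AM–9:39 PM = 11 h 22 min
Wed: 11:12 AM–8:09 PM = 8 h 57 min
Thu: 8:49 AM–3:43 PM = 6 h 54 min
Fri: 9:22 AM–4:55 PM = 7 h 33 min
Total worked: 40 h 17 min = 40.28 h.
Threshold 40 h → overtime 0 h 17 min, regular 40 h 0 min.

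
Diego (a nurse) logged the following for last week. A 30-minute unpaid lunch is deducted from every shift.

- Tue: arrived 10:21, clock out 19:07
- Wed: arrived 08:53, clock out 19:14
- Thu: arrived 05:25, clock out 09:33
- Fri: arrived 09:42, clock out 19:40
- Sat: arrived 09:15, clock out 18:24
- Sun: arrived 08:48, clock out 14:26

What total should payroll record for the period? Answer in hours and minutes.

Tue: 10:21–19:07 = 8 h 46 min; less 30 min break → 8 h 16 min
Wed: 08:53–19:14 = 10 h 21 min; less 30 min break → 9 h 51 min
Thu: 05:25–09:33 = 4 h 8 min; less 30 min break → 3 h 38 min
Fri: 09:42–19:40 = 9 h 58 min; less 30 min break → 9 h 28 min
Sat: 09:15–18:24 = 9 h 9 min; less 30 min break → 8 h 39 min
Sun: 08:48–14:26 = 5 h 38 min; less 30 min break → 5 h 8 min
Total: 8 h 16 min + 9 h 51 min + 3 h 38 min + 9 h 28 min + 8 h 39 min + 5 h 8 min = 45 h 0 min.

45 h 0 min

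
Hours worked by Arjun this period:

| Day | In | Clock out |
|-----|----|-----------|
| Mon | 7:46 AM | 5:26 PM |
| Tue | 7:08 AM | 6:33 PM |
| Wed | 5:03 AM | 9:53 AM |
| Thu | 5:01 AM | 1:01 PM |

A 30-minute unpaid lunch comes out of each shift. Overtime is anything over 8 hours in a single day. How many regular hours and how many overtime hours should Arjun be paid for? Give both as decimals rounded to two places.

Regular 27.83 hours, overtime 4.08 hours

Mon: 7:46 AM–5:26 PM = 9 h 40 min; less 30 min break → 9 h 10 min
Tue: 7:08 AM–6:33 PM = 11 h 25 min; less 30 min break → 10 h 55 min
Wed: 5:03 AM–9:53 AM = 4 h 50 min; less 30 min break → 4 h 20 min
Thu: 5:01 AM–1:01 PM = 8 h 0 min; less 30 min break → 7 h 30 min
Mon reg 8 h 0 min / OT 1 h 10 min; Tue reg 8 h 0 min / OT 2 h 55 min; Wed reg 4 h 20 min / OT 0 h 0 min; Thu reg 7 h 30 min / OT 0 h 0 min.
Totals: regular 27 h 50 min, overtime 4 h 5 min.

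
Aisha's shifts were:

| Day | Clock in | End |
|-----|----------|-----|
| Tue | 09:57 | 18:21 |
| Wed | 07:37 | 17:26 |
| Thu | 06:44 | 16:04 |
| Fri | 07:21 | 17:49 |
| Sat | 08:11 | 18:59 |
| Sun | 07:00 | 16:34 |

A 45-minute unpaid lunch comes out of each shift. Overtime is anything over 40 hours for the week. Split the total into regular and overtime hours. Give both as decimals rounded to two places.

Regular 40.00 hours, overtime 13.88 hours

Tue: 09:57–18:21 = 8 h 24 min; less 45 min break → 7 h 39 min
Wed: 07:37–17:26 = 9 h 49 min; less 45 min break → 9 h 4 min
Thu: 06:44–16:04 = 9 h 20 min; less 45 min break → 8 h 35 min
Fri: 07:21–17:49 = 10 h 28 min; less 45 min break → 9 h 43 min
Sat: 08:11–18:59 = 10 h 48 min; less 45 min break → 10 h 3 min
Sun: 07:00–16:34 = 9 h 34 min; less 45 min break → 8 h 49 min
Total worked: 53 h 53 min = 53.88 h.
Threshold 40 h → overtime 13 h 53 min, regular 40 h 0 min.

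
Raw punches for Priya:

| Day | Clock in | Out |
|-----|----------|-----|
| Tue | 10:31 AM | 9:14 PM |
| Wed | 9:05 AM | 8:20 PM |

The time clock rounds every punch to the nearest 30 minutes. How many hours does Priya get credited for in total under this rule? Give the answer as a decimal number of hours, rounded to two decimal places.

Tue: in 10:31 AM→10:30 AM, out 9:14 PM→9:00 PM; 10 h 30 min
Wed: in 9:05 AM→9:00 AM, out 8:20 PM→8:30 PM; 11 h 30 min
Total credited: 22 h 0 min.

22.00 hours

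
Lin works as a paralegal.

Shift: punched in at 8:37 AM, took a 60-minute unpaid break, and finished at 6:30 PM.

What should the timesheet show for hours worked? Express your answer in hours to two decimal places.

8.88 hours

Shift: 8:37 AM–6:30 PM = 9 h 53 min; less 60 min break → 8 h 53 min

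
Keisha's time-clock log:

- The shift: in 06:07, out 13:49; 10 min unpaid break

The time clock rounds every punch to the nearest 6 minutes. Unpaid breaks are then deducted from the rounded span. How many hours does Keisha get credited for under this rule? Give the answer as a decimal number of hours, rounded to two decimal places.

The shift: in 06:07→06:06, out 13:49→13:48; 7 h 42 min − 10 min = 7 h 32 min

7.53 hours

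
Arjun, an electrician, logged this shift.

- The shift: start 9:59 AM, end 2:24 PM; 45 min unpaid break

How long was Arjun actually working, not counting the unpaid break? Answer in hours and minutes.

The shift: 9:59 AM–2:24 PM = 4 h 25 min; less 45 min break → 3 h 40 min

3 h 40 min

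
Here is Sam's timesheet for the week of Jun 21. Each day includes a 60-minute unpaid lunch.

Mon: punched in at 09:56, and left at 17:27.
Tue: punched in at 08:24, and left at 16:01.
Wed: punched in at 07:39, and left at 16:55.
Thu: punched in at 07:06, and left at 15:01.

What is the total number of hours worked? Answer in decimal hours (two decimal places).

28.32 hours

Mon: 09:56–17:27 = 7 h 31 min; less 60 min break → 6 h 31 min
Tue: 08:24–16:01 = 7 h 37 min; less 60 min break → 6 h 37 min
Wed: 07:39–16:55 = 9 h 16 min; less 60 min break → 8 h 16 min
Thu: 07:06–15:01 = 7 h 55 min; less 60 min break → 6 h 55 min
Total: 6 h 31 min + 6 h 37 min + 8 h 16 min + 6 h 55 min = 28 h 19 min.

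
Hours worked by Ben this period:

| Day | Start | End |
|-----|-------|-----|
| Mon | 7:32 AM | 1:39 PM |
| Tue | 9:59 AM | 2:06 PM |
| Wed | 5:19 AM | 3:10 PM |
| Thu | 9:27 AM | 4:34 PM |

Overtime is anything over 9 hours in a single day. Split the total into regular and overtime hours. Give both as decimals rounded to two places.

Regular 26.35 hours, overtime 0.85 hours

Mon: 7:32 AM–1:39 PM = 6 h 7 min
Tue: 9:59 AM–2:06 PM = 4 h 7 min
Wed: 5:19 AM–3:10 PM = 9 h 51 min
Thu: 9:27 AM–4:34 PM = 7 h 7 min
Mon reg 6 h 7 min / OT 0 h 0 min; Tue reg 4 h 7 min / OT 0 h 0 min; Wed reg 9 h 0 min / OT 0 h 51 min; Thu reg 7 h 7 min / OT 0 h 0 min.
Totals: regular 26 h 21 min, overtime 0 h 51 min.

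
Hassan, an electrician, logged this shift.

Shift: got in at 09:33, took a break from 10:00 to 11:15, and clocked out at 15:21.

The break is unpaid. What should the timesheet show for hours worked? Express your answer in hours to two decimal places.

Shift: 09:33–15:21 = 5 h 48 min; less 75 min break → 4 h 33 min

4.55 hours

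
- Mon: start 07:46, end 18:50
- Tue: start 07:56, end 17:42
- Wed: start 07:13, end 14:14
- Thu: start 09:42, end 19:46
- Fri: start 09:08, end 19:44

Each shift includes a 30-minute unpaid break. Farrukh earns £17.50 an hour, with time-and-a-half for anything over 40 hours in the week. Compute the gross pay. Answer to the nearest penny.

£857.94

Mon: 07:46–18:50 = 11 h 4 min; less 30 min break → 10 h 34 min
Tue: 07:56–17:42 = 9 h 46 min; less 30 min break → 9 h 16 min
Wed: 07:13–14:14 = 7 h 1 min; less 30 min break → 6 h 31 min
Thu: 09:42–19:46 = 10 h 4 min; less 30 min break → 9 h 34 min
Fri: 09:08–19:44 = 10 h 36 min; less 30 min break → 10 h 6 min
Total worked: 46 h 1 min = 2761 min.
Regular 40 h 0 min = 2400 min at £17.50/h; overtime 6 h 1 min = 361 min at £26.25/h.
Pay = (2400 × £17.50 + 361 × £26.25) ÷ 60 = £857.94.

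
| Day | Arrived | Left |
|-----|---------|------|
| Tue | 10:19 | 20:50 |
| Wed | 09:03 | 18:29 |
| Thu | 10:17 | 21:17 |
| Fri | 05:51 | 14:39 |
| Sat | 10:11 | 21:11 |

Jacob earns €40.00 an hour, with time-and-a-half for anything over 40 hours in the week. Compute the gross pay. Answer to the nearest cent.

€2245.00

Tue: 10:19–20:50 = 10 h 31 min
Wed: 09:03–18:29 = 9 h 26 min
Thu: 10:17–21:17 = 11 h 0 min
Fri: 05:51–14:39 = 8 h 48 min
Sat: 10:11–21:11 = 11 h 0 min
Total worked: 50 h 45 min = 3045 min.
Regular 40 h 0 min = 2400 min at €40.00/h; overtime 10 h 45 min = 645 min at €60.00/h.
Pay = (2400 × €40.00 + 645 × €60.00) ÷ 60 = €2245.00.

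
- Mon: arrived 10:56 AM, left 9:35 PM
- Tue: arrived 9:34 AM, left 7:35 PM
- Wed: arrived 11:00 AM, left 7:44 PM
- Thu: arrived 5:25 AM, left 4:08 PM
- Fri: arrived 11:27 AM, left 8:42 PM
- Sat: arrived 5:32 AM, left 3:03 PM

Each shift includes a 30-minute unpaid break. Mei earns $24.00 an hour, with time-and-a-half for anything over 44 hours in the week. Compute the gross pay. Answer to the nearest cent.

Mon: 10:56 AM–9:35 PM = 10 h 39 min; less 30 min break → 10 h 9 min
Tue: 9:34 AM–7:35 PM = 10 h 1 min; less 30 min break → 9 h 31 min
Wed: 11:00 AM–7:44 PM = 8 h 44 min; less 30 min break → 8 h 14 min
Thu: 5:25 AM–4:08 PM = 10 h 43 min; less 30 min break → 10 h 13 min
Fri: 11:27 AM–8:42 PM = 9 h 15 min; less 30 min break → 8 h 45 min
Sat: 5:32 AM–3:03 PM = 9 h 31 min; less 30 min break → 9 h 1 min
Total worked: 55 h 53 min = 3353 min.
Regular 44 h 0 min = 2640 min at $24.00/h; overtime 11 h 53 min = 713 min at $36.00/h.
Pay = (2640 × $24.00 + 713 × $36.00) ÷ 60 = $1483.80.

$1483.80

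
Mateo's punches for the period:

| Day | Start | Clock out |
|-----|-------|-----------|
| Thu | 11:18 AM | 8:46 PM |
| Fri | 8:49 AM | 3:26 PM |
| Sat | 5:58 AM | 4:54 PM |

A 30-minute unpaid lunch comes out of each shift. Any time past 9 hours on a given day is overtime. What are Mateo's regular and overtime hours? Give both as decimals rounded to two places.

Regular 24.08 hours, overtime 1.43 hours

Thu: 11:18 AM–8:46 PM = 9 h 28 min; less 30 min break → 8 h 58 min
Fri: 8:49 AM–3:26 PM = 6 h 37 min; less 30 min break → 6 h 7 min
Sat: 5:58 AM–4:54 PM = 10 h 56 min; less 30 min break → 10 h 26 min
Thu reg 8 h 58 min / OT 0 h 0 min; Fri reg 6 h 7 min / OT 0 h 0 min; Sat reg 9 h 0 min / OT 1 h 26 min.
Totals: regular 24 h 5 min, overtime 1 h 26 min.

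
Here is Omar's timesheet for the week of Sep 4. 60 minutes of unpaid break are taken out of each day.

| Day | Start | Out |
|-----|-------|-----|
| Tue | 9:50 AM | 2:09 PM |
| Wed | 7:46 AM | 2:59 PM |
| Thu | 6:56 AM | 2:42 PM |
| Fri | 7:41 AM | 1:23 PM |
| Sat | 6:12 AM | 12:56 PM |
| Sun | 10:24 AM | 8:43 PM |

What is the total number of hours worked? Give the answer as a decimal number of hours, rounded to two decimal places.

Tue: 9:50 AM–2:09 PM = 4 h 19 min; less 60 min break → 3 h 19 min
Wed: 7:46 AM–2:59 PM = 7 h 13 min; less 60 min break → 6 h 13 min
Thu: 6:56 AM–2:42 PM = 7 h 46 min; less 60 min break → 6 h 46 min
Fri: 7:41 AM–1:23 PM = 5 h 42 min; less 60 min break → 4 h 42 min
Sat: 6:12 AM–12:56 PM = 6 h 44 min; less 60 min break → 5 h 44 min
Sun: 10:24 AM–8:43 PM = 10 h 19 min; less 60 min break → 9 h 19 min
Total: 3 h 19 min + 6 h 13 min + 6 h 46 min + 4 h 42 min + 5 h 44 min + 9 h 19 min = 36 h 3 min.

36.05 hours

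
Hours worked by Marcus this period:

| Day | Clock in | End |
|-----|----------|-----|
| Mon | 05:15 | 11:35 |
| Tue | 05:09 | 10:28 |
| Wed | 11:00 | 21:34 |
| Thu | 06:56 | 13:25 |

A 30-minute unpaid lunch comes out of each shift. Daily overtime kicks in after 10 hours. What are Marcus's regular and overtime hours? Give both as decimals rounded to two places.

Regular 26.63 hours, overtime 0.07 hours

Mon: 05:15–11:35 = 6 h 20 min; less 30 min break → 5 h 50 min
Tue: 05:09–10:28 = 5 h 19 min; less 30 min break → 4 h 49 min
Wed: 11:00–21:34 = 10 h 34 min; less 30 min break → 10 h 4 min
Thu: 06:56–13:25 = 6 h 29 min; less 30 min break → 5 h 59 min
Mon reg 5 h 50 min / OT 0 h 0 min; Tue reg 4 h 49 min / OT 0 h 0 min; Wed reg 10 h 0 min / OT 0 h 4 min; Thu reg 5 h 59 min / OT 0 h 0 min.
Totals: regular 26 h 38 min, overtime 0 h 4 min.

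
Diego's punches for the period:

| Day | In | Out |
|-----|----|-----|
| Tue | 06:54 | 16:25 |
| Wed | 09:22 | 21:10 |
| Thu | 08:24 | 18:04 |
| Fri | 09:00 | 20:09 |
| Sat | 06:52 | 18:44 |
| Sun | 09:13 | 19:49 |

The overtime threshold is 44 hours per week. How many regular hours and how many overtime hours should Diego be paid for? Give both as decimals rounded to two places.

Tue: 06:54–16:25 = 9 h 31 min
Wed: 09:22–21:10 = 11 h 48 min
Thu: 08:24–18:04 = 9 h 40 min
Fri: 09:00–20:09 = 11 h 9 min
Sat: 06:52–18:44 = 11 h 52 min
Sun: 09:13–19:49 = 10 h 36 min
Total worked: 64 h 36 min = 64.60 h.
Threshold 44 h → overtime 20 h 36 min, regular 44 h 0 min.

Regular 44.00 hours, overtime 20.60 hours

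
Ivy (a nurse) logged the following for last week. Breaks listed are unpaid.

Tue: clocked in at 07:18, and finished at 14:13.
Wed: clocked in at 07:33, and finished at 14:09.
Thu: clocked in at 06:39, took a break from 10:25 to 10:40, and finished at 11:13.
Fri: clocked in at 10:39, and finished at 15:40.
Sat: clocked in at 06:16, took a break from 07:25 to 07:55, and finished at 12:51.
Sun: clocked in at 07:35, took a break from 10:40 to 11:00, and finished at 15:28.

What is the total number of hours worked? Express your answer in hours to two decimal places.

36.48 hours

Tue: 07:18–14:13 = 6 h 55 min
Wed: 07:33–14:09 = 6 h 36 min
Thu: 06:39–11:13 = 4 h 34 min; less 15 min break → 4 h 19 min
Fri: 10:39–15:40 = 5 h 1 min
Sat: 06:16–12:51 = 6 h 35 min; less 30 min break → 6 h 5 min
Sun: 07:35–15:28 = 7 h 53 min; less 20 min break → 7 h 33 min
Total: 6 h 55 min + 6 h 36 min + 4 h 19 min + 5 h 1 min + 6 h 5 min + 7 h 33 min = 36 h 29 min.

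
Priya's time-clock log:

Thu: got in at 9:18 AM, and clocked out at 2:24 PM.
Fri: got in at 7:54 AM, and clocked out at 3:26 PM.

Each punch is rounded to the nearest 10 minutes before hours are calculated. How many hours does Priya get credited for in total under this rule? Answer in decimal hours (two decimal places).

12.67 hours

Thu: in 9:18 AM→9:20 AM, out 2:24 PM→2:20 PM; 5 h 0 min
Fri: in 7:54 AM→7:50 AM, out 3:26 PM→3:30 PM; 7 h 40 min
Total credited: 12 h 40 min.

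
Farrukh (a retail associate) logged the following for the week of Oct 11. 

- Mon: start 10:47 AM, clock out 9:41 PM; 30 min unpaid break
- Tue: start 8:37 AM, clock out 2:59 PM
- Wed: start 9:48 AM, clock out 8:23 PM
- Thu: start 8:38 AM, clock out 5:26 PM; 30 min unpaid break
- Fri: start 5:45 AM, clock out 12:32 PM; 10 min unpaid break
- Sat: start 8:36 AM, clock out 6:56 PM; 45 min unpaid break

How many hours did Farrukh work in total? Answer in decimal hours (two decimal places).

Mon: 10:47 AM–9:41 PM = 10 h 54 min; less 30 min break → 10 h 24 min
Tue: 8:37 AM–2:59 PM = 6 h 22 min
Wed: 9:48 AM–8:23 PM = 10 h 35 min
Thu: 8:38 AM–5:26 PM = 8 h 48 min; less 30 min break → 8 h 18 min
Fri: 5:45 AM–12:32 PM = 6 h 47 min; less 10 min break → 6 h 37 min
Sat: 8:36 AM–6:56 PM = 10 h 20 min; less 45 min break → 9 h 35 min
Total: 10 h 24 min + 6 h 22 min + 10 h 35 min + 8 h 18 min + 6 h 37 min + 9 h 35 min = 51 h 51 min.

51.85 hours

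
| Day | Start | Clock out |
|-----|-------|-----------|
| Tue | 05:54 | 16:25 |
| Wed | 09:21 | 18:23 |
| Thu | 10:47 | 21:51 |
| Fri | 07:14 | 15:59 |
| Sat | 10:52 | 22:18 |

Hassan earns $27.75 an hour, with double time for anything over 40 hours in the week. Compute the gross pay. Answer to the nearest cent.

$1709.40

Tue: 05:54–16:25 = 10 h 31 min
Wed: 09:21–18:23 = 9 h 2 min
Thu: 10:47–21:51 = 11 h 4 min
Fri: 07:14–15:59 = 8 h 45 min
Sat: 10:52–22:18 = 11 h 26 min
Total worked: 50 h 48 min = 3048 min.
Regular 40 h 0 min = 2400 min at $27.75/h; overtime 10 h 48 min = 648 min at $55.50/h.
Pay = (2400 × $27.75 + 648 × $55.50) ÷ 60 = $1709.40.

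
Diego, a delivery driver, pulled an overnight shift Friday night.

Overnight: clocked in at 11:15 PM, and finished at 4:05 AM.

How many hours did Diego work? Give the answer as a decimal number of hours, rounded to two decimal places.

4.83 hours

Overnight: 11:15 PM → midnight = 0 h 45 min; midnight → 4:05 AM = 4 h 5 min; span 4 h 50 min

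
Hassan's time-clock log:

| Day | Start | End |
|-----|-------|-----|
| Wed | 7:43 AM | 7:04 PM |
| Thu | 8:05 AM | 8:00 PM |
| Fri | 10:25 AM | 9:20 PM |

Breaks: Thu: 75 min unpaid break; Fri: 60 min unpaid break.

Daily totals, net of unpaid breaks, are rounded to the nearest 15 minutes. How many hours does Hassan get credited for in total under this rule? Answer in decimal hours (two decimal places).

Wed: 7:43 AM–7:04 PM = 11 h 21 min → rounds to 11 h 15 min
Thu: 8:05 AM–8:00 PM = 11 h 55 min − 75 min = 10 h 40 min → rounds to 10 h 45 min
Fri: 10:25 AM–9:20 PM = 10 h 55 min − 60 min = 9 h 55 min → rounds to 10 h 0 min
Total credited: 32 h 0 min.

32.00 hours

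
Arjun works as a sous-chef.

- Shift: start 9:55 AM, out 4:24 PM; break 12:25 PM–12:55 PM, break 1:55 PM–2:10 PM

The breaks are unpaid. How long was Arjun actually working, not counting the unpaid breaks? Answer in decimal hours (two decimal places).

Shift: 9:55 AM–4:24 PM = 6 h 29 min; less 45 min break → 5 h 44 min

5.73 hours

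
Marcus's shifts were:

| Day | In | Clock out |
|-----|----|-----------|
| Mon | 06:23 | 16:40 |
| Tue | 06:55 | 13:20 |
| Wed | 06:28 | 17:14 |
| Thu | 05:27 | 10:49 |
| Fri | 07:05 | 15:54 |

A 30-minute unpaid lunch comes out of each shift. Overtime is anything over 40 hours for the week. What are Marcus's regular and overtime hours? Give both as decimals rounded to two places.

Mon: 06:23–16:40 = 10 h 17 min; less 30 min break → 9 h 47 min
Tue: 06:55–13:20 = 6 h 25 min; less 30 min break → 5 h 55 min
Wed: 06:28–17:14 = 10 h 46 min; less 30 min break → 10 h 16 min
Thu: 05:27–10:49 = 5 h 22 min; less 30 min break → 4 h 52 min
Fri: 07:05–15:54 = 8 h 49 min; less 30 min break → 8 h 19 min
Total worked: 39 h 9 min = 39.15 h.
Threshold 40 h → overtime 0 h 0 min, regular 39 h 9 min.

Regular 39.15 hours, overtime 0.00 hours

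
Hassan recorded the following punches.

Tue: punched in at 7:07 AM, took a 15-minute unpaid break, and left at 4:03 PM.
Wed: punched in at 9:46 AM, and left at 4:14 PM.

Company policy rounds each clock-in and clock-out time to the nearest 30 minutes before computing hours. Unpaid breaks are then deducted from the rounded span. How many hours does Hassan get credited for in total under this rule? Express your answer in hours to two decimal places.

14.75 hours

Tue: in 7:07 AM→7:00 AM, out 4:03 PM→4:00 PM; 9 h 0 min − 15 min = 8 h 45 min
Wed: in 9:46 AM→10:00 AM, out 4:14 PM→4:00 PM; 6 h 0 min
Total credited: 14 h 45 min.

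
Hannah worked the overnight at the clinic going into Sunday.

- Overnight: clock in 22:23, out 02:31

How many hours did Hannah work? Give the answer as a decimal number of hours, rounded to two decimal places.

4.13 hours

Overnight: 22:23 → midnight = 1 h 37 min; midnight → 02:31 = 2 h 31 min; span 4 h 8 min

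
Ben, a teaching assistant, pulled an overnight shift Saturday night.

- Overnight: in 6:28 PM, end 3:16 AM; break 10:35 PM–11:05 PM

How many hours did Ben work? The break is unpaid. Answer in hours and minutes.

Overnight: 6:28 PM → midnight = 5 h 32 min; midnight → 3:16 AM = 3 h 16 min; span 8 h 48 min; less 30 min break → 8 h 18 min

8 h 18 min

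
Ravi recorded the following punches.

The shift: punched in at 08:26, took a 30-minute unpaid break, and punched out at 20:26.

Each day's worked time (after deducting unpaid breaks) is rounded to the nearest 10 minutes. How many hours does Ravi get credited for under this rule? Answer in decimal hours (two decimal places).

11.50 hours

The shift: 08:26–20:26 = 12 h 0 min − 30 min = 11 h 30 min → rounds to 11 h 30 min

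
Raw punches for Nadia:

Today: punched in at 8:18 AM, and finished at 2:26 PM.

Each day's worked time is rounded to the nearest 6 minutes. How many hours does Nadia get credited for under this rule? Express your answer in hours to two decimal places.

Today: 8:18 AM–2:26 PM = 6 h 8 min → rounds to 6 h 6 min

6.10 hours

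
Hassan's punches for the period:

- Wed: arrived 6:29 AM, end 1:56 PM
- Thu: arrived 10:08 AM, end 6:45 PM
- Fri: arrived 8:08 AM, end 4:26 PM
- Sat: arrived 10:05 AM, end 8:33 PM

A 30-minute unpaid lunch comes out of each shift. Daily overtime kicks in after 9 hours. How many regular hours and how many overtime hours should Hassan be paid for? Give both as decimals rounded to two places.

Regular 31.87 hours, overtime 0.97 hours

Wed: 6:29 AM–1:56 PM = 7 h 27 min; less 30 min break → 6 h 57 min
Thu: 10:08 AM–6:45 PM = 8 h 37 min; less 30 min break → 8 h 7 min
Fri: 8:08 AM–4:26 PM = 8 h 18 min; less 30 min break → 7 h 48 min
Sat: 10:05 AM–8:33 PM = 10 h 28 min; less 30 min break → 9 h 58 min
Wed reg 6 h 57 min / OT 0 h 0 min; Thu reg 8 h 7 min / OT 0 h 0 min; Fri reg 7 h 48 min / OT 0 h 0 min; Sat reg 9 h 0 min / OT 0 h 58 min.
Totals: regular 31 h 52 min, overtime 0 h 58 min.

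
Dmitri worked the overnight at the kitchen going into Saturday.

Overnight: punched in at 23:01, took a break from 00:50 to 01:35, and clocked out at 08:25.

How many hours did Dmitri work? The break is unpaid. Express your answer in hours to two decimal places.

8.65 hours

Overnight: 23:01 → midnight = 0 h 59 min; midnight → 08:25 = 8 h 25 min; span 9 h 24 min; less 45 min break → 8 h 39 min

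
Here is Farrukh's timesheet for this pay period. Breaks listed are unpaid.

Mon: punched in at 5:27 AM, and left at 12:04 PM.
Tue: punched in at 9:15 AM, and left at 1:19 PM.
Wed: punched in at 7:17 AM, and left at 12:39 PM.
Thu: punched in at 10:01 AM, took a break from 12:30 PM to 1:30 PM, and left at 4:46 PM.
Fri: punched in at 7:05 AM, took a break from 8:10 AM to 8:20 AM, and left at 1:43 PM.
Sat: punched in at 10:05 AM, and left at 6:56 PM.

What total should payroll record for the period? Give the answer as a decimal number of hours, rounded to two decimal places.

37.12 hours

Mon: 5:27 AM–12:04 PM = 6 h 37 min
Tue: 9:15 AM–1:19 PM = 4 h 4 min
Wed: 7:17 AM–12:39 PM = 5 h 22 min
Thu: 10:01 AM–4:46 PM = 6 h 45 min; less 60 min break → 5 h 45 min
Fri: 7:05 AM–1:43 PM = 6 h 38 min; less 10 min break → 6 h 28 min
Sat: 10:05 AM–6:56 PM = 8 h 51 min
Total: 6 h 37 min + 4 h 4 min + 5 h 22 min + 5 h 45 min + 6 h 28 min + 8 h 51 min = 37 h 7 min.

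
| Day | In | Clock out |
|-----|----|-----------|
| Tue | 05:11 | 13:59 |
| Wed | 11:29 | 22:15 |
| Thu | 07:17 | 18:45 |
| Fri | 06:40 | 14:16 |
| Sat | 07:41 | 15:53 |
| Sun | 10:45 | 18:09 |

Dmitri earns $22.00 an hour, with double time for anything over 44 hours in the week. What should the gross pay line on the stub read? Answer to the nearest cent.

$1418.27

Tue: 05:11–13:59 = 8 h 48 min
Wed: 11:29–22:15 = 10 h 46 min
Thu: 07:17–18:45 = 11 h 28 min
Fri: 06:40–14:16 = 7 h 36 min
Sat: 07:41–15:53 = 8 h 12 min
Sun: 10:45–18:09 = 7 h 24 min
Total worked: 54 h 14 min = 3254 min.
Regular 44 h 0 min = 2640 min at $22.00/h; overtime 10 h 14 min = 614 min at $44.00/h.
Pay = (2640 × $22.00 + 614 × $44.00) ÷ 60 = $1418.27.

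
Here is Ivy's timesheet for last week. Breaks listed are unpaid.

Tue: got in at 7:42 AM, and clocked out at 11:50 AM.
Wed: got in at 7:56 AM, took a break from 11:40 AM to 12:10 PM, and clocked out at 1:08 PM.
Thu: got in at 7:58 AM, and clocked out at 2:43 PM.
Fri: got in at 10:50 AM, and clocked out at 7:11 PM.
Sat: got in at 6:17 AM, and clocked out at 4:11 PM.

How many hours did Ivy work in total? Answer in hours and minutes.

Tue: 7:42 AM–11:50 AM = 4 h 8 min
Wed: 7:56 AM–1:08 PM = 5 h 12 min; less 30 min break → 4 h 42 min
Thu: 7:58 AM–2:43 PM = 6 h 45 min
Fri: 10:50 AM–7:11 PM = 8 h 21 min
Sat: 6:17 AM–4:11 PM = 9 h 54 min
Total: 4 h 8 min + 4 h 42 min + 6 h 45 min + 8 h 21 min + 9 h 54 min = 33 h 50 min.

33 h 50 min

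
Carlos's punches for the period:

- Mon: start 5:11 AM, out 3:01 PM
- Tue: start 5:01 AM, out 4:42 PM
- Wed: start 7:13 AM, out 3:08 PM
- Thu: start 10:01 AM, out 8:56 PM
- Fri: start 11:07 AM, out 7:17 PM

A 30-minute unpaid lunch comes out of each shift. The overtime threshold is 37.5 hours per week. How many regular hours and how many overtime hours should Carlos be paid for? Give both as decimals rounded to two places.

Mon: 5:11 AM–3:01 PM = 9 h 50 min; less 30 min break → 9 h 20 min
Tue: 5:01 AM–4:42 PM = 11 h 41 min; less 30 min break → 11 h 11 min
Wed: 7:13 AM–3:08 PM = 7 h 55 min; less 30 min break → 7 h 25 min
Thu: 10:01 AM–8:56 PM = 10 h 55 min; less 30 min break → 10 h 25 min
Fri: 11:07 AM–7:17 PM = 8 h 10 min; less 30 min break → 7 h 40 min
Total worked: 46 h 1 min = 46.02 h.
Threshold 37.5 h → overtime 8 h 31 min, regular 37 h 30 min.

Regular 37.50 hours, overtime 8.52 hours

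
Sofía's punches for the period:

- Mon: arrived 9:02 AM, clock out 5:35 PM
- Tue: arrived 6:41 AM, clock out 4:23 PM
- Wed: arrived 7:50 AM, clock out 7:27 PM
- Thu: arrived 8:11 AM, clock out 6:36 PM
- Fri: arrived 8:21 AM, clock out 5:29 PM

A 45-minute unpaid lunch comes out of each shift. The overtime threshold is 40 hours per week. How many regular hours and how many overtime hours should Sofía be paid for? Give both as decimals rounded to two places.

Mon: 9:02 AM–5:35 PM = 8 h 33 min; less 45 min break → 7 h 48 min
Tue: 6:41 AM–4:23 PM = 9 h 42 min; less 45 min break → 8 h 57 min
Wed: 7:50 AM–7:27 PM = 11 h 37 min; less 45 min break → 10 h 52 min
Thu: 8:11 AM–6:36 PM = 10 h 25 min; less 45 min break → 9 h 40 min
Fri: 8:21 AM–5:29 PM = 9 h 8 min; less 45 min break → 8 h 23 min
Total worked: 45 h 40 min = 45.67 h.
Threshold 40 h → overtime 5 h 40 min, regular 40 h 0 min.

Regular 40.00 hours, overtime 5.67 hours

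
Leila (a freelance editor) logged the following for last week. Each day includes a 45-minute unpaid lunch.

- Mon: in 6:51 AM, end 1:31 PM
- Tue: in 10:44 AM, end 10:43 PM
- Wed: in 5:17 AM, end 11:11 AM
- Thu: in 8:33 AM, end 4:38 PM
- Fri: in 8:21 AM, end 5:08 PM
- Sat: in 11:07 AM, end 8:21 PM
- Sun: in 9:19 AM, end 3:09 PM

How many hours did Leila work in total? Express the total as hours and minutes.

51 h 14 min

Mon: 6:51 AM–1:31 PM = 6 h 40 min; less 45 min break → 5 h 55 min
Tue: 10:44 AM–10:43 PM = 11 h 59 min; less 45 min break → 11 h 14 min
Wed: 5:17 AM–11:11 AM = 5 h 54 min; less 45 min break → 5 h 9 min
Thu: 8:33 AM–4:38 PM = 8 h 5 min; less 45 min break → 7 h 20 min
Fri: 8:21 AM–5:08 PM = 8 h 47 min; less 45 min break → 8 h 2 min
Sat: 11:07 AM–8:21 PM = 9 h 14 min; less 45 min break → 8 h 29 min
Sun: 9:19 AM–3:09 PM = 5 h 50 min; less 45 min break → 5 h 5 min
Total: 5 h 55 min + 11 h 14 min + 5 h 9 min + 7 h 20 min + 8 h 2 min + 8 h 29 min + 5 h 5 min = 51 h 14 min.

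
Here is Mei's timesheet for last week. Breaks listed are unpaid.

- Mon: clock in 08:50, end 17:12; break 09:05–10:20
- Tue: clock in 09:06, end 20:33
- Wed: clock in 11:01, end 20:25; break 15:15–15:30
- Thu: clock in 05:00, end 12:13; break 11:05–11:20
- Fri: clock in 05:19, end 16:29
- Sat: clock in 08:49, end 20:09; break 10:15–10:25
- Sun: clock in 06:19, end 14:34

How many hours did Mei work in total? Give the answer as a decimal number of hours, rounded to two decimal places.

65.27 hours

Mon: 08:50–17:12 = 8 h 22 min; less 75 min break → 7 h 7 min
Tue: 09:06–20:33 = 11 h 27 min
Wed: 11:01–20:25 = 9 h 24 min; less 15 min break → 9 h 9 min
Thu: 05:00–12:13 = 7 h 13 min; less 15 min break → 6 h 58 min
Fri: 05:19–16:29 = 11 h 10 min
Sat: 08:49–20:09 = 11 h 20 min; less 10 min break → 11 h 10 min
Sun: 06:19–14:34 = 8 h 15 min
Total: 7 h 7 min + 11 h 27 min + 9 h 9 min + 6 h 58 min + 11 h 10 min + 11 h 10 min + 8 h 15 min = 65 h 16 min.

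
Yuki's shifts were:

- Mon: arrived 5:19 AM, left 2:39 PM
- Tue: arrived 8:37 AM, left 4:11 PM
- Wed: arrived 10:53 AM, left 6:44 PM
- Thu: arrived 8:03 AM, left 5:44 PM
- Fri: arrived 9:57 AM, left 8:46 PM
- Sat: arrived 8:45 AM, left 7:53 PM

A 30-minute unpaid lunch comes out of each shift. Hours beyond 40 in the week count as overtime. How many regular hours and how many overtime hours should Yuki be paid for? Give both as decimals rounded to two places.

Mon: 5:19 AM–2:39 PM = 9 h 20 min; less 30 min break → 8 h 50 min
Tue: 8:37 AM–4:11 PM = 7 h 34 min; less 30 min break → 7 h 4 min
Wed: 10:53 AM–6:44 PM = 7 h 51 min; less 30 min break → 7 h 21 min
Thu: 8:03 AM–5:44 PM = 9 h 41 min; less 30 min break → 9 h 11 min
Fri: 9:57 AM–8:46 PM = 10 h 49 min; less 30 min break → 10 h 19 min
Sat: 8:45 AM–7:53 PM = 11 h 8 min; less 30 min break → 10 h 38 min
Total worked: 53 h 23 min = 53.38 h.
Threshold 40 h → overtime 13 h 23 min, regular 40 h 0 min.

Regular 40.00 hours, overtime 13.38 hours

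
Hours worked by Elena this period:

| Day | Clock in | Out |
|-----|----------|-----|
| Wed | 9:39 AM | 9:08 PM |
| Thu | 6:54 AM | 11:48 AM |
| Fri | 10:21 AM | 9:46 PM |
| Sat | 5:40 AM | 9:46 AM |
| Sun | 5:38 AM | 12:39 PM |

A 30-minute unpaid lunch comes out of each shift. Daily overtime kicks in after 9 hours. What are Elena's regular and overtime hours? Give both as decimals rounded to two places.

Regular 32.52 hours, overtime 3.90 hours

Wed: 9:39 AM–9:08 PM = 11 h 29 min; less 30 min break → 10 h 59 min
Thu: 6:54 AM–11:48 AM = 4 h 54 min; less 30 min break → 4 h 24 min
Fri: 10:21 AM–9:46 PM = 11 h 25 min; less 30 min break → 10 h 55 min
Sat: 5:40 AM–9:46 AM = 4 h 6 min; less 30 min break → 3 h 36 min
Sun: 5:38 AM–12:39 PM = 7 h 1 min; less 30 min break → 6 h 31 min
Wed reg 9 h 0 min / OT 1 h 59 min; Thu reg 4 h 24 min / OT 0 h 0 min; Fri reg 9 h 0 min / OT 1 h 55 min; Sat reg 3 h 36 min / OT 0 h 0 min; Sun reg 6 h 31 min / OT 0 h 0 min.
Totals: regular 32 h 31 min, overtime 3 h 54 min.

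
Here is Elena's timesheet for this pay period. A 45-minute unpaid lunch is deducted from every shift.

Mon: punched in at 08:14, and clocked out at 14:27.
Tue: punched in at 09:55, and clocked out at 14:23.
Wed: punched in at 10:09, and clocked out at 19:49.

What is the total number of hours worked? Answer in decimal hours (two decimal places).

18.10 hours

Mon: 08:14–14:27 = 6 h 13 min; less 45 min break → 5 h 28 min
Tue: 09:55–14:23 = 4 h 28 min; less 45 min break → 3 h 43 min
Wed: 10:09–19:49 = 9 h 40 min; less 45 min break → 8 h 55 min
Total: 5 h 28 min + 3 h 43 min + 8 h 55 min = 18 h 6 min.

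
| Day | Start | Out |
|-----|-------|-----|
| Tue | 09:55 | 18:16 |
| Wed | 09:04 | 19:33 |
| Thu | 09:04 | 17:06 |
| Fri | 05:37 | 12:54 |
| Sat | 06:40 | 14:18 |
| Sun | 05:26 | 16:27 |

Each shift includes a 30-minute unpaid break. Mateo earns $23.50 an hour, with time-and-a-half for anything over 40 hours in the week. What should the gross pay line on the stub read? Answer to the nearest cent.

$1285.45

Tue: 09:55–18:16 = 8 h 21 min; less 30 min break → 7 h 51 min
Wed: 09:04–19:33 = 10 h 29 min; less 30 min break → 9 h 59 min
Thu: 09:04–17:06 = 8 h 2 min; less 30 min break → 7 h 32 min
Fri: 05:37–12:54 = 7 h 17 min; less 30 min break → 6 h 47 min
Sat: 06:40–14:18 = 7 h 38 min; less 30 min break → 7 h 8 min
Sun: 05:26–16:27 = 11 h 1 min; less 30 min break → 10 h 31 min
Total worked: 49 h 48 min = 2988 min.
Regular 40 h 0 min = 2400 min at $23.50/h; overtime 9 h 48 min = 588 min at $35.25/h.
Pay = (2400 × $23.50 + 588 × $35.25) ÷ 60 = $1285.45.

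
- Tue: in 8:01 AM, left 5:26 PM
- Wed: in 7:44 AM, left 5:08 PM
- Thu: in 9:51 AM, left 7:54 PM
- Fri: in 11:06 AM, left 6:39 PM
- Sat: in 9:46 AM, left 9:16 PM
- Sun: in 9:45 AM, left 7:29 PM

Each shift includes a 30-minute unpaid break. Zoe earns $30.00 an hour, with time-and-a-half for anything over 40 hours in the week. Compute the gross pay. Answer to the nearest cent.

Tue: 8:01 AM–5:26 PM = 9 h 25 min; less 30 min break → 8 h 55 min
Wed: 7:44 AM–5:08 PM = 9 h 24 min; less 30 min break → 8 h 54 min
Thu: 9:51 AM–7:54 PM = 10 h 3 min; less 30 min break → 9 h 33 min
Fri: 11:06 AM–6:39 PM = 7 h 33 min; less 30 min break → 7 h 3 min
Sat: 9:46 AM–9:16 PM = 11 h 30 min; less 30 min break → 11 h 0 min
Sun: 9:45 AM–7:29 PM = 9 h 44 min; less 30 min break → 9 h 14 min
Total worked: 54 h 39 min = 3279 min.
Regular 40 h 0 min = 2400 min at $30.00/h; overtime 14 h 39 min = 879 min at $45.00/h.
Pay = (2400 × $30.00 + 879 × $45.00) ÷ 60 = $1859.25.

$1859.25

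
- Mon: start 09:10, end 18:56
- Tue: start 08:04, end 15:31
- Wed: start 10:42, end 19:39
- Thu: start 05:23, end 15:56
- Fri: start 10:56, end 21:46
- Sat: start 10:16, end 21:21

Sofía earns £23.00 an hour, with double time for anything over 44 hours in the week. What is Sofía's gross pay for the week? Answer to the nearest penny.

£1685.13

Mon: 09:10–18:56 = 9 h 46 min
Tue: 08:04–15:31 = 7 h 27 min
Wed: 10:42–19:39 = 8 h 57 min
Thu: 05:23–15:56 = 10 h 33 min
Fri: 10:56–21:46 = 10 h 50 min
Sat: 10:16–21:21 = 11 h 5 min
Total worked: 58 h 38 min = 3518 min.
Regular 44 h 0 min = 2640 min at £23.00/h; overtime 14 h 38 min = 878 min at £46.00/h.
Pay = (2640 × £23.00 + 878 × £46.00) ÷ 60 = £1685.13.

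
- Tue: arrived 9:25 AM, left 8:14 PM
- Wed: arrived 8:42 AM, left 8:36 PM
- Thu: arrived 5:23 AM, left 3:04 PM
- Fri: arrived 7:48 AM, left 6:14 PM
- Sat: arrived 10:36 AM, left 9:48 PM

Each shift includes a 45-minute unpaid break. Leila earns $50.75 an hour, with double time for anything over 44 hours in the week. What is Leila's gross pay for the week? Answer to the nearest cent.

$2870.76

Tue: 9:25 AM–8:14 PM = 10 h 49 min; less 45 min break → 10 h 4 min
Wed: 8:42 AM–8:36 PM = 11 h 54 min; less 45 min break → 11 h 9 min
Thu: 5:23 AM–3:04 PM = 9 h 41 min; less 45 min break → 8 h 56 min
Fri: 7:48 AM–6:14 PM = 10 h 26 min; less 45 min break → 9 h 41 min
Sat: 10:36 AM–9:48 PM = 11 h 12 min; less 45 min break → 10 h 27 min
Total worked: 50 h 17 min = 3017 min.
Regular 44 h 0 min = 2640 min at $50.75/h; overtime 6 h 17 min = 377 min at $101.50/h.
Pay = (2640 × $50.75 + 377 × $101.50) ÷ 60 = $2870.76.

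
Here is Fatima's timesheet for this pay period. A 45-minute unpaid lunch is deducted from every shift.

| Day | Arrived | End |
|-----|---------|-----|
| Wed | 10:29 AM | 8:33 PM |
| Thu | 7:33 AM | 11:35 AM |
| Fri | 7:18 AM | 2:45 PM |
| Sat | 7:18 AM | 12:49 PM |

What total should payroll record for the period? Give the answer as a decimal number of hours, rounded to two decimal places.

24.07 hours

Wed: 10:29 AM–8:33 PM = 10 h 4 min; less 45 min break → 9 h 19 min
Thu: 7:33 AM–11:35 AM = 4 h 2 min; less 45 min break → 3 h 17 min
Fri: 7:18 AM–2:45 PM = 7 h 27 min; less 45 min break → 6 h 42 min
Sat: 7:18 AM–12:49 PM = 5 h 31 min; less 45 min break → 4 h 46 min
Total: 9 h 19 min + 3 h 17 min + 6 h 42 min + 4 h 46 min = 24 h 4 min.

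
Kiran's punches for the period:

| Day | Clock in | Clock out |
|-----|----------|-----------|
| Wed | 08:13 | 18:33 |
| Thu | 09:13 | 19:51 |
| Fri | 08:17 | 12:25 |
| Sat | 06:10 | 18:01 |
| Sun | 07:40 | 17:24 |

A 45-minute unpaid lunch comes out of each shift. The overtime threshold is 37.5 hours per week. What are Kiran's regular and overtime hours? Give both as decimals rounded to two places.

Regular 37.50 hours, overtime 5.43 hours

Wed: 08:13–18:33 = 10 h 20 min; less 45 min break → 9 h 35 min
Thu: 09:13–19:51 = 10 h 38 min; less 45 min break → 9 h 53 min
Fri: 08:17–12:25 = 4 h 8 min; less 45 min break → 3 h 23 min
Sat: 06:10–18:01 = 11 h 51 min; less 45 min break → 11 h 6 min
Sun: 07:40–17:24 = 9 h 44 min; less 45 min break → 8 h 59 min
Total worked: 42 h 56 min = 42.93 h.
Threshold 37.5 h → overtime 5 h 26 min, regular 37 h 30 min.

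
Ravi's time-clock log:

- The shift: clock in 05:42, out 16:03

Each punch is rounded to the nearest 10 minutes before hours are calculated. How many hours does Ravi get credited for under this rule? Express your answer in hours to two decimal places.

The shift: in 05:42→05:40, out 16:03→16:00; 10 h 20 min

10.33 hours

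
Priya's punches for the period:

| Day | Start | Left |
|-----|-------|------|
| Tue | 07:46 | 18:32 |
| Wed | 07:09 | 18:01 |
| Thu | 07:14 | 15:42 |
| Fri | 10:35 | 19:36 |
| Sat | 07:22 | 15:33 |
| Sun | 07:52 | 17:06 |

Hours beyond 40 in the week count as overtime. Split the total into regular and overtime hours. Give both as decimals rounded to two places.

Tue: 07:46–18:32 = 10 h 46 min
Wed: 07:09–18:01 = 10 h 52 min
Thu: 07:14–15:42 = 8 h 28 min
Fri: 10:35–19:36 = 9 h 1 min
Sat: 07:22–15:33 = 8 h 11 min
Sun: 07:52–17:06 = 9 h 14 min
Total worked: 56 h 32 min = 56.53 h.
Threshold 40 h → overtime 16 h 32 min, regular 40 h 0 min.

Regular 40.00 hours, overtime 16.53 hours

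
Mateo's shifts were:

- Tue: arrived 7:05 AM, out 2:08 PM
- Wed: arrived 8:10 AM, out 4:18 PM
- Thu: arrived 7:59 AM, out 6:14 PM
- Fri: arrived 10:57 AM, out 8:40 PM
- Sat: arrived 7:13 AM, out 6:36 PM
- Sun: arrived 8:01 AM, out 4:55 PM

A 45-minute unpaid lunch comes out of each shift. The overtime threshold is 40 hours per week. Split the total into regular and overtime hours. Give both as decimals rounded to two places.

Regular 40.00 hours, overtime 10.93 hours

Tue: 7:05 AM–2:08 PM = 7 h 3 min; less 45 min break → 6 h 18 min
Wed: 8:10 AM–4:18 PM = 8 h 8 min; less 45 min break → 7 h 23 min
Thu: 7:59 AM–6:14 PM = 10 h 15 min; less 45 min break → 9 h 30 min
Fri: 10:57 AM–8:40 PM = 9 h 43 min; less 45 min break → 8 h 58 min
Sat: 7:13 AM–6:36 PM = 11 h 23 min; less 45 min break → 10 h 38 min
Sun: 8:01 AM–4:55 PM = 8 h 54 min; less 45 min break → 8 h 9 min
Total worked: 50 h 56 min = 50.93 h.
Threshold 40 h → overtime 10 h 56 min, regular 40 h 0 min.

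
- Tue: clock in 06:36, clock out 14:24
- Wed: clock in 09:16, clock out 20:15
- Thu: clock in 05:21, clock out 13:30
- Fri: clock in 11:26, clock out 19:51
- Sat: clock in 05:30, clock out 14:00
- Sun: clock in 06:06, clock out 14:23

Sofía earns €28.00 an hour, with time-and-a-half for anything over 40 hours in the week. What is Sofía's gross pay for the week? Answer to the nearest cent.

Tue: 06:36–14:24 = 7 h 48 min
Wed: 09:16–20:15 = 10 h 59 min
Thu: 05:21–13:30 = 8 h 9 min
Fri: 11:26–19:51 = 8 h 25 min
Sat: 05:30–14:00 = 8 h 30 min
Sun: 06:06–14:23 = 8 h 17 min
Total worked: 52 h 8 min = 3128 min.
Regular 40 h 0 min = 2400 min at €28.00/h; overtime 12 h 8 min = 728 min at €42.00/h.
Pay = (2400 × €28.00 + 728 × €42.00) ÷ 60 = €1629.60.

€1629.60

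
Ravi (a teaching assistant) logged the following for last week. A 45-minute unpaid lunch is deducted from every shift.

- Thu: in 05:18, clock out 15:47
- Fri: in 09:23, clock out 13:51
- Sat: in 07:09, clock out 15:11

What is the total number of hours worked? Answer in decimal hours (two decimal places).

20.73 hours

Thu: 05:18–15:47 = 10 h 29 min; less 45 min break → 9 h 44 min
Fri: 09:23–13:51 = 4 h 28 min; less 45 min break → 3 h 43 min
Sat: 07:09–15:11 = 8 h 2 min; less 45 min break → 7 h 17 min
Total: 9 h 44 min + 3 h 43 min + 7 h 17 min = 20 h 44 min.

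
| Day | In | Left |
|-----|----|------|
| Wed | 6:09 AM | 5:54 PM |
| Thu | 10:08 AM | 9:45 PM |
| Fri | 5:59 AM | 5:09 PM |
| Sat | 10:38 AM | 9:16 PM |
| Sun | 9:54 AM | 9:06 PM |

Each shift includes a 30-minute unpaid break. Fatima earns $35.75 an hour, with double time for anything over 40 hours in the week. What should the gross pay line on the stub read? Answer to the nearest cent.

$2421.47

Wed: 6:09 AM–5:54 PM = 11 h 45 min; less 30 min break → 11 h 15 min
Thu: 10:08 AM–9:45 PM = 11 h 37 min; less 30 min break → 11 h 7 min
Fri: 5:59 AM–5:09 PM = 11 h 10 min; less 30 min break → 10 h 40 min
Sat: 10:38 AM–9:16 PM = 10 h 38 min; less 30 min break → 10 h 8 min
Sun: 9:54 AM–9:06 PM = 11 h 12 min; less 30 min break → 10 h 42 min
Total worked: 53 h 52 min = 3232 min.
Regular 40 h 0 min = 2400 min at $35.75/h; overtime 13 h 52 min = 832 min at $71.50/h.
Pay = (2400 × $35.75 + 832 × $71.50) ÷ 60 = $2421.47.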